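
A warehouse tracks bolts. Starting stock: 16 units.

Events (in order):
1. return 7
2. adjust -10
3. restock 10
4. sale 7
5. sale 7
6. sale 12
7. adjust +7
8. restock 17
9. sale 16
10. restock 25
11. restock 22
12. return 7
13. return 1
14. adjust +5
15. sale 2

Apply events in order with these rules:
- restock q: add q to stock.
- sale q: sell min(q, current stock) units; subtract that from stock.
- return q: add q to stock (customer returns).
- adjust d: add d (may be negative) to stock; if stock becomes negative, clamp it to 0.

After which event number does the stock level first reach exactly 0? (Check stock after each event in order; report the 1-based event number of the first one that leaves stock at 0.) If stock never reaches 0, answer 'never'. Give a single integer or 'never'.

Answer: 6

Derivation:
Processing events:
Start: stock = 16
  Event 1 (return 7): 16 + 7 = 23
  Event 2 (adjust -10): 23 + -10 = 13
  Event 3 (restock 10): 13 + 10 = 23
  Event 4 (sale 7): sell min(7,23)=7. stock: 23 - 7 = 16. total_sold = 7
  Event 5 (sale 7): sell min(7,16)=7. stock: 16 - 7 = 9. total_sold = 14
  Event 6 (sale 12): sell min(12,9)=9. stock: 9 - 9 = 0. total_sold = 23
  Event 7 (adjust +7): 0 + 7 = 7
  Event 8 (restock 17): 7 + 17 = 24
  Event 9 (sale 16): sell min(16,24)=16. stock: 24 - 16 = 8. total_sold = 39
  Event 10 (restock 25): 8 + 25 = 33
  Event 11 (restock 22): 33 + 22 = 55
  Event 12 (return 7): 55 + 7 = 62
  Event 13 (return 1): 62 + 1 = 63
  Event 14 (adjust +5): 63 + 5 = 68
  Event 15 (sale 2): sell min(2,68)=2. stock: 68 - 2 = 66. total_sold = 41
Final: stock = 66, total_sold = 41

First zero at event 6.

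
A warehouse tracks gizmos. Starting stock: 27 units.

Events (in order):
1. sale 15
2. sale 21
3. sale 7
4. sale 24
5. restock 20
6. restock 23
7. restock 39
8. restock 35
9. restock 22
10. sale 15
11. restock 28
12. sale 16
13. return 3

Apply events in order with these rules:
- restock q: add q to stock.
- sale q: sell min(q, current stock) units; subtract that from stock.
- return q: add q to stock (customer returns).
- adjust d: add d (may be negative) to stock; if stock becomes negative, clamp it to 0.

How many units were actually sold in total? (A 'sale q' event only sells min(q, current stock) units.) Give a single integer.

Answer: 58

Derivation:
Processing events:
Start: stock = 27
  Event 1 (sale 15): sell min(15,27)=15. stock: 27 - 15 = 12. total_sold = 15
  Event 2 (sale 21): sell min(21,12)=12. stock: 12 - 12 = 0. total_sold = 27
  Event 3 (sale 7): sell min(7,0)=0. stock: 0 - 0 = 0. total_sold = 27
  Event 4 (sale 24): sell min(24,0)=0. stock: 0 - 0 = 0. total_sold = 27
  Event 5 (restock 20): 0 + 20 = 20
  Event 6 (restock 23): 20 + 23 = 43
  Event 7 (restock 39): 43 + 39 = 82
  Event 8 (restock 35): 82 + 35 = 117
  Event 9 (restock 22): 117 + 22 = 139
  Event 10 (sale 15): sell min(15,139)=15. stock: 139 - 15 = 124. total_sold = 42
  Event 11 (restock 28): 124 + 28 = 152
  Event 12 (sale 16): sell min(16,152)=16. stock: 152 - 16 = 136. total_sold = 58
  Event 13 (return 3): 136 + 3 = 139
Final: stock = 139, total_sold = 58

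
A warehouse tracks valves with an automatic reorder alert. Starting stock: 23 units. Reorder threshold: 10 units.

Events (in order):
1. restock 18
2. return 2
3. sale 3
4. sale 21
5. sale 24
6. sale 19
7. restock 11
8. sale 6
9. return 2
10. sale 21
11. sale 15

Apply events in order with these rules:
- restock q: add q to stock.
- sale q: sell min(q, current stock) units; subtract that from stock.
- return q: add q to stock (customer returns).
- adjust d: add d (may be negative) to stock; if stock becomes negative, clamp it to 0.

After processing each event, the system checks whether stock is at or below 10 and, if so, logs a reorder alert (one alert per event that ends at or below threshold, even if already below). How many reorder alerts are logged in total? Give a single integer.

Processing events:
Start: stock = 23
  Event 1 (restock 18): 23 + 18 = 41
  Event 2 (return 2): 41 + 2 = 43
  Event 3 (sale 3): sell min(3,43)=3. stock: 43 - 3 = 40. total_sold = 3
  Event 4 (sale 21): sell min(21,40)=21. stock: 40 - 21 = 19. total_sold = 24
  Event 5 (sale 24): sell min(24,19)=19. stock: 19 - 19 = 0. total_sold = 43
  Event 6 (sale 19): sell min(19,0)=0. stock: 0 - 0 = 0. total_sold = 43
  Event 7 (restock 11): 0 + 11 = 11
  Event 8 (sale 6): sell min(6,11)=6. stock: 11 - 6 = 5. total_sold = 49
  Event 9 (return 2): 5 + 2 = 7
  Event 10 (sale 21): sell min(21,7)=7. stock: 7 - 7 = 0. total_sold = 56
  Event 11 (sale 15): sell min(15,0)=0. stock: 0 - 0 = 0. total_sold = 56
Final: stock = 0, total_sold = 56

Checking against threshold 10:
  After event 1: stock=41 > 10
  After event 2: stock=43 > 10
  After event 3: stock=40 > 10
  After event 4: stock=19 > 10
  After event 5: stock=0 <= 10 -> ALERT
  After event 6: stock=0 <= 10 -> ALERT
  After event 7: stock=11 > 10
  After event 8: stock=5 <= 10 -> ALERT
  After event 9: stock=7 <= 10 -> ALERT
  After event 10: stock=0 <= 10 -> ALERT
  After event 11: stock=0 <= 10 -> ALERT
Alert events: [5, 6, 8, 9, 10, 11]. Count = 6

Answer: 6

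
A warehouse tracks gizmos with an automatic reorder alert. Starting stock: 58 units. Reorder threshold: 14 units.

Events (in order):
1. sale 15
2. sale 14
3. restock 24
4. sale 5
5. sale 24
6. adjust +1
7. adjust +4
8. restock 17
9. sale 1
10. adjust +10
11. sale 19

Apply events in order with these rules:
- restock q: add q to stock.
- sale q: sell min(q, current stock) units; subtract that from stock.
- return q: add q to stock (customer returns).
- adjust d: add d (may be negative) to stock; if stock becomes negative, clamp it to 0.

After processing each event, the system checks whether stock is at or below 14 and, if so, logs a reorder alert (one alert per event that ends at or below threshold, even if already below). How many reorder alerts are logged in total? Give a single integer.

Processing events:
Start: stock = 58
  Event 1 (sale 15): sell min(15,58)=15. stock: 58 - 15 = 43. total_sold = 15
  Event 2 (sale 14): sell min(14,43)=14. stock: 43 - 14 = 29. total_sold = 29
  Event 3 (restock 24): 29 + 24 = 53
  Event 4 (sale 5): sell min(5,53)=5. stock: 53 - 5 = 48. total_sold = 34
  Event 5 (sale 24): sell min(24,48)=24. stock: 48 - 24 = 24. total_sold = 58
  Event 6 (adjust +1): 24 + 1 = 25
  Event 7 (adjust +4): 25 + 4 = 29
  Event 8 (restock 17): 29 + 17 = 46
  Event 9 (sale 1): sell min(1,46)=1. stock: 46 - 1 = 45. total_sold = 59
  Event 10 (adjust +10): 45 + 10 = 55
  Event 11 (sale 19): sell min(19,55)=19. stock: 55 - 19 = 36. total_sold = 78
Final: stock = 36, total_sold = 78

Checking against threshold 14:
  After event 1: stock=43 > 14
  After event 2: stock=29 > 14
  After event 3: stock=53 > 14
  After event 4: stock=48 > 14
  After event 5: stock=24 > 14
  After event 6: stock=25 > 14
  After event 7: stock=29 > 14
  After event 8: stock=46 > 14
  After event 9: stock=45 > 14
  After event 10: stock=55 > 14
  After event 11: stock=36 > 14
Alert events: []. Count = 0

Answer: 0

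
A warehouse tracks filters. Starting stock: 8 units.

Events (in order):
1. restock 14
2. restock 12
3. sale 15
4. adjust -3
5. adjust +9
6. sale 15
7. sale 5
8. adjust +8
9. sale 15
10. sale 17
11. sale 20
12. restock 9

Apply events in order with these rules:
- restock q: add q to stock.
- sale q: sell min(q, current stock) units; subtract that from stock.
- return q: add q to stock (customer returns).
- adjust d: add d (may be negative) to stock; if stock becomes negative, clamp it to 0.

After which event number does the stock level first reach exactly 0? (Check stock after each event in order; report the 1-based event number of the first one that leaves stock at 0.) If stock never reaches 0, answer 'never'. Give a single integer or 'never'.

Processing events:
Start: stock = 8
  Event 1 (restock 14): 8 + 14 = 22
  Event 2 (restock 12): 22 + 12 = 34
  Event 3 (sale 15): sell min(15,34)=15. stock: 34 - 15 = 19. total_sold = 15
  Event 4 (adjust -3): 19 + -3 = 16
  Event 5 (adjust +9): 16 + 9 = 25
  Event 6 (sale 15): sell min(15,25)=15. stock: 25 - 15 = 10. total_sold = 30
  Event 7 (sale 5): sell min(5,10)=5. stock: 10 - 5 = 5. total_sold = 35
  Event 8 (adjust +8): 5 + 8 = 13
  Event 9 (sale 15): sell min(15,13)=13. stock: 13 - 13 = 0. total_sold = 48
  Event 10 (sale 17): sell min(17,0)=0. stock: 0 - 0 = 0. total_sold = 48
  Event 11 (sale 20): sell min(20,0)=0. stock: 0 - 0 = 0. total_sold = 48
  Event 12 (restock 9): 0 + 9 = 9
Final: stock = 9, total_sold = 48

First zero at event 9.

Answer: 9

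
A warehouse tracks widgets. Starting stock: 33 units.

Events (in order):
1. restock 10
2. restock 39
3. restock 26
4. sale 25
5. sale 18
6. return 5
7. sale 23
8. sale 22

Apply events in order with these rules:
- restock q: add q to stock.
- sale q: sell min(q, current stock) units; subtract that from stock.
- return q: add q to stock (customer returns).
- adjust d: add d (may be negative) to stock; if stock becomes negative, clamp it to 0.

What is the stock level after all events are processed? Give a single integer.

Processing events:
Start: stock = 33
  Event 1 (restock 10): 33 + 10 = 43
  Event 2 (restock 39): 43 + 39 = 82
  Event 3 (restock 26): 82 + 26 = 108
  Event 4 (sale 25): sell min(25,108)=25. stock: 108 - 25 = 83. total_sold = 25
  Event 5 (sale 18): sell min(18,83)=18. stock: 83 - 18 = 65. total_sold = 43
  Event 6 (return 5): 65 + 5 = 70
  Event 7 (sale 23): sell min(23,70)=23. stock: 70 - 23 = 47. total_sold = 66
  Event 8 (sale 22): sell min(22,47)=22. stock: 47 - 22 = 25. total_sold = 88
Final: stock = 25, total_sold = 88

Answer: 25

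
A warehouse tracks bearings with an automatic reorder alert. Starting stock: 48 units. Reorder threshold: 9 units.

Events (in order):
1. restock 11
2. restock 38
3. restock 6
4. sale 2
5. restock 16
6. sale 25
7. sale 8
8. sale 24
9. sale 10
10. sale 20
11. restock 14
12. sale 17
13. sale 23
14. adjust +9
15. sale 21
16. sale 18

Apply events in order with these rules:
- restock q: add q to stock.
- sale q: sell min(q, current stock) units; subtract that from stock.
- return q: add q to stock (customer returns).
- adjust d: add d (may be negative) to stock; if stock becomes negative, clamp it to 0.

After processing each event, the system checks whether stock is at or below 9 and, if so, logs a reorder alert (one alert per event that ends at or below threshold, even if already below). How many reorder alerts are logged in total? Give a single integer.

Answer: 3

Derivation:
Processing events:
Start: stock = 48
  Event 1 (restock 11): 48 + 11 = 59
  Event 2 (restock 38): 59 + 38 = 97
  Event 3 (restock 6): 97 + 6 = 103
  Event 4 (sale 2): sell min(2,103)=2. stock: 103 - 2 = 101. total_sold = 2
  Event 5 (restock 16): 101 + 16 = 117
  Event 6 (sale 25): sell min(25,117)=25. stock: 117 - 25 = 92. total_sold = 27
  Event 7 (sale 8): sell min(8,92)=8. stock: 92 - 8 = 84. total_sold = 35
  Event 8 (sale 24): sell min(24,84)=24. stock: 84 - 24 = 60. total_sold = 59
  Event 9 (sale 10): sell min(10,60)=10. stock: 60 - 10 = 50. total_sold = 69
  Event 10 (sale 20): sell min(20,50)=20. stock: 50 - 20 = 30. total_sold = 89
  Event 11 (restock 14): 30 + 14 = 44
  Event 12 (sale 17): sell min(17,44)=17. stock: 44 - 17 = 27. total_sold = 106
  Event 13 (sale 23): sell min(23,27)=23. stock: 27 - 23 = 4. total_sold = 129
  Event 14 (adjust +9): 4 + 9 = 13
  Event 15 (sale 21): sell min(21,13)=13. stock: 13 - 13 = 0. total_sold = 142
  Event 16 (sale 18): sell min(18,0)=0. stock: 0 - 0 = 0. total_sold = 142
Final: stock = 0, total_sold = 142

Checking against threshold 9:
  After event 1: stock=59 > 9
  After event 2: stock=97 > 9
  After event 3: stock=103 > 9
  After event 4: stock=101 > 9
  After event 5: stock=117 > 9
  After event 6: stock=92 > 9
  After event 7: stock=84 > 9
  After event 8: stock=60 > 9
  After event 9: stock=50 > 9
  After event 10: stock=30 > 9
  After event 11: stock=44 > 9
  After event 12: stock=27 > 9
  After event 13: stock=4 <= 9 -> ALERT
  After event 14: stock=13 > 9
  After event 15: stock=0 <= 9 -> ALERT
  After event 16: stock=0 <= 9 -> ALERT
Alert events: [13, 15, 16]. Count = 3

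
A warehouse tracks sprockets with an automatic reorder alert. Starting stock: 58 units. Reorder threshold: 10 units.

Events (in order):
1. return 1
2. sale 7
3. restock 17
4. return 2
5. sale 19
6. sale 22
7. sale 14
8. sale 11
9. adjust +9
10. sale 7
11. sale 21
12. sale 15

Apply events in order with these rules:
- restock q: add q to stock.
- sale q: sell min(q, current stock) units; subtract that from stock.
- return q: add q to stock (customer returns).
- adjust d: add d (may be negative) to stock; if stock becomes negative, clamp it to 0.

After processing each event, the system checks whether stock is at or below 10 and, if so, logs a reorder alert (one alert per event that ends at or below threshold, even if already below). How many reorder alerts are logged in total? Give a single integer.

Answer: 4

Derivation:
Processing events:
Start: stock = 58
  Event 1 (return 1): 58 + 1 = 59
  Event 2 (sale 7): sell min(7,59)=7. stock: 59 - 7 = 52. total_sold = 7
  Event 3 (restock 17): 52 + 17 = 69
  Event 4 (return 2): 69 + 2 = 71
  Event 5 (sale 19): sell min(19,71)=19. stock: 71 - 19 = 52. total_sold = 26
  Event 6 (sale 22): sell min(22,52)=22. stock: 52 - 22 = 30. total_sold = 48
  Event 7 (sale 14): sell min(14,30)=14. stock: 30 - 14 = 16. total_sold = 62
  Event 8 (sale 11): sell min(11,16)=11. stock: 16 - 11 = 5. total_sold = 73
  Event 9 (adjust +9): 5 + 9 = 14
  Event 10 (sale 7): sell min(7,14)=7. stock: 14 - 7 = 7. total_sold = 80
  Event 11 (sale 21): sell min(21,7)=7. stock: 7 - 7 = 0. total_sold = 87
  Event 12 (sale 15): sell min(15,0)=0. stock: 0 - 0 = 0. total_sold = 87
Final: stock = 0, total_sold = 87

Checking against threshold 10:
  After event 1: stock=59 > 10
  After event 2: stock=52 > 10
  After event 3: stock=69 > 10
  After event 4: stock=71 > 10
  After event 5: stock=52 > 10
  After event 6: stock=30 > 10
  After event 7: stock=16 > 10
  After event 8: stock=5 <= 10 -> ALERT
  After event 9: stock=14 > 10
  After event 10: stock=7 <= 10 -> ALERT
  After event 11: stock=0 <= 10 -> ALERT
  After event 12: stock=0 <= 10 -> ALERT
Alert events: [8, 10, 11, 12]. Count = 4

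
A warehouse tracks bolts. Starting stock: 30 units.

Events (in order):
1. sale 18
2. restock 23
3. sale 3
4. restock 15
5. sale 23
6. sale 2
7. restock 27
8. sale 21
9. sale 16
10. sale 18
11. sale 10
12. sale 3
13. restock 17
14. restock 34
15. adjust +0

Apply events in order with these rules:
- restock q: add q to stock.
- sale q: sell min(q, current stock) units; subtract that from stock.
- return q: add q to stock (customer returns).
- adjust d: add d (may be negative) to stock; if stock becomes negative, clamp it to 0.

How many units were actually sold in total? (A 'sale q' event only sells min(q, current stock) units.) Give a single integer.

Processing events:
Start: stock = 30
  Event 1 (sale 18): sell min(18,30)=18. stock: 30 - 18 = 12. total_sold = 18
  Event 2 (restock 23): 12 + 23 = 35
  Event 3 (sale 3): sell min(3,35)=3. stock: 35 - 3 = 32. total_sold = 21
  Event 4 (restock 15): 32 + 15 = 47
  Event 5 (sale 23): sell min(23,47)=23. stock: 47 - 23 = 24. total_sold = 44
  Event 6 (sale 2): sell min(2,24)=2. stock: 24 - 2 = 22. total_sold = 46
  Event 7 (restock 27): 22 + 27 = 49
  Event 8 (sale 21): sell min(21,49)=21. stock: 49 - 21 = 28. total_sold = 67
  Event 9 (sale 16): sell min(16,28)=16. stock: 28 - 16 = 12. total_sold = 83
  Event 10 (sale 18): sell min(18,12)=12. stock: 12 - 12 = 0. total_sold = 95
  Event 11 (sale 10): sell min(10,0)=0. stock: 0 - 0 = 0. total_sold = 95
  Event 12 (sale 3): sell min(3,0)=0. stock: 0 - 0 = 0. total_sold = 95
  Event 13 (restock 17): 0 + 17 = 17
  Event 14 (restock 34): 17 + 34 = 51
  Event 15 (adjust +0): 51 + 0 = 51
Final: stock = 51, total_sold = 95

Answer: 95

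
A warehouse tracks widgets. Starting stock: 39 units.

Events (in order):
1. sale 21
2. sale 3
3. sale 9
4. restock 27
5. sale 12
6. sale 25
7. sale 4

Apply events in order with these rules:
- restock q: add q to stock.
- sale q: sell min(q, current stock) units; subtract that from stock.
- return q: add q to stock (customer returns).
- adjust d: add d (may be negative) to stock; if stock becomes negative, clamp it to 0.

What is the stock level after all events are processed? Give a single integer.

Processing events:
Start: stock = 39
  Event 1 (sale 21): sell min(21,39)=21. stock: 39 - 21 = 18. total_sold = 21
  Event 2 (sale 3): sell min(3,18)=3. stock: 18 - 3 = 15. total_sold = 24
  Event 3 (sale 9): sell min(9,15)=9. stock: 15 - 9 = 6. total_sold = 33
  Event 4 (restock 27): 6 + 27 = 33
  Event 5 (sale 12): sell min(12,33)=12. stock: 33 - 12 = 21. total_sold = 45
  Event 6 (sale 25): sell min(25,21)=21. stock: 21 - 21 = 0. total_sold = 66
  Event 7 (sale 4): sell min(4,0)=0. stock: 0 - 0 = 0. total_sold = 66
Final: stock = 0, total_sold = 66

Answer: 0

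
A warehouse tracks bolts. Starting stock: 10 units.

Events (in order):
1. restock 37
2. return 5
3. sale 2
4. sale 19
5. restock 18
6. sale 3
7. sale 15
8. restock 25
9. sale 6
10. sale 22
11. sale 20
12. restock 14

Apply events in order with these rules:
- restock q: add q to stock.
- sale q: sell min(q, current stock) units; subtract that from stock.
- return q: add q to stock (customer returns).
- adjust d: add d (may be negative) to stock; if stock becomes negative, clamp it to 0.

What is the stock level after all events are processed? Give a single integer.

Processing events:
Start: stock = 10
  Event 1 (restock 37): 10 + 37 = 47
  Event 2 (return 5): 47 + 5 = 52
  Event 3 (sale 2): sell min(2,52)=2. stock: 52 - 2 = 50. total_sold = 2
  Event 4 (sale 19): sell min(19,50)=19. stock: 50 - 19 = 31. total_sold = 21
  Event 5 (restock 18): 31 + 18 = 49
  Event 6 (sale 3): sell min(3,49)=3. stock: 49 - 3 = 46. total_sold = 24
  Event 7 (sale 15): sell min(15,46)=15. stock: 46 - 15 = 31. total_sold = 39
  Event 8 (restock 25): 31 + 25 = 56
  Event 9 (sale 6): sell min(6,56)=6. stock: 56 - 6 = 50. total_sold = 45
  Event 10 (sale 22): sell min(22,50)=22. stock: 50 - 22 = 28. total_sold = 67
  Event 11 (sale 20): sell min(20,28)=20. stock: 28 - 20 = 8. total_sold = 87
  Event 12 (restock 14): 8 + 14 = 22
Final: stock = 22, total_sold = 87

Answer: 22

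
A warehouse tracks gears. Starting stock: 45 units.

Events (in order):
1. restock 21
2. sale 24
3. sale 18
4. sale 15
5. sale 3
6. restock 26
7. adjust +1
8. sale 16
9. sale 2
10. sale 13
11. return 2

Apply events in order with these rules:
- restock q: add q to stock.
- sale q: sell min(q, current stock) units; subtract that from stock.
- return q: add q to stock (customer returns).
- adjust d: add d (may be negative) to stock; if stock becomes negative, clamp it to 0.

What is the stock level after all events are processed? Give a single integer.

Answer: 4

Derivation:
Processing events:
Start: stock = 45
  Event 1 (restock 21): 45 + 21 = 66
  Event 2 (sale 24): sell min(24,66)=24. stock: 66 - 24 = 42. total_sold = 24
  Event 3 (sale 18): sell min(18,42)=18. stock: 42 - 18 = 24. total_sold = 42
  Event 4 (sale 15): sell min(15,24)=15. stock: 24 - 15 = 9. total_sold = 57
  Event 5 (sale 3): sell min(3,9)=3. stock: 9 - 3 = 6. total_sold = 60
  Event 6 (restock 26): 6 + 26 = 32
  Event 7 (adjust +1): 32 + 1 = 33
  Event 8 (sale 16): sell min(16,33)=16. stock: 33 - 16 = 17. total_sold = 76
  Event 9 (sale 2): sell min(2,17)=2. stock: 17 - 2 = 15. total_sold = 78
  Event 10 (sale 13): sell min(13,15)=13. stock: 15 - 13 = 2. total_sold = 91
  Event 11 (return 2): 2 + 2 = 4
Final: stock = 4, total_sold = 91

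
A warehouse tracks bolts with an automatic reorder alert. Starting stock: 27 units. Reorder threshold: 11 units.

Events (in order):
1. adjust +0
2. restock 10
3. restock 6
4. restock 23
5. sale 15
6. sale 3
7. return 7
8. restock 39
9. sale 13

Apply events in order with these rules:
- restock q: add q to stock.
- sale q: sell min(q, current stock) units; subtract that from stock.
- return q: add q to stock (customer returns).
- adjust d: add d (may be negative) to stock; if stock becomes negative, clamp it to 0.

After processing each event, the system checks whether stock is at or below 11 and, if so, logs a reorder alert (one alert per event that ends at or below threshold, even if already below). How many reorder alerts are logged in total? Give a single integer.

Processing events:
Start: stock = 27
  Event 1 (adjust +0): 27 + 0 = 27
  Event 2 (restock 10): 27 + 10 = 37
  Event 3 (restock 6): 37 + 6 = 43
  Event 4 (restock 23): 43 + 23 = 66
  Event 5 (sale 15): sell min(15,66)=15. stock: 66 - 15 = 51. total_sold = 15
  Event 6 (sale 3): sell min(3,51)=3. stock: 51 - 3 = 48. total_sold = 18
  Event 7 (return 7): 48 + 7 = 55
  Event 8 (restock 39): 55 + 39 = 94
  Event 9 (sale 13): sell min(13,94)=13. stock: 94 - 13 = 81. total_sold = 31
Final: stock = 81, total_sold = 31

Checking against threshold 11:
  After event 1: stock=27 > 11
  After event 2: stock=37 > 11
  After event 3: stock=43 > 11
  After event 4: stock=66 > 11
  After event 5: stock=51 > 11
  After event 6: stock=48 > 11
  After event 7: stock=55 > 11
  After event 8: stock=94 > 11
  After event 9: stock=81 > 11
Alert events: []. Count = 0

Answer: 0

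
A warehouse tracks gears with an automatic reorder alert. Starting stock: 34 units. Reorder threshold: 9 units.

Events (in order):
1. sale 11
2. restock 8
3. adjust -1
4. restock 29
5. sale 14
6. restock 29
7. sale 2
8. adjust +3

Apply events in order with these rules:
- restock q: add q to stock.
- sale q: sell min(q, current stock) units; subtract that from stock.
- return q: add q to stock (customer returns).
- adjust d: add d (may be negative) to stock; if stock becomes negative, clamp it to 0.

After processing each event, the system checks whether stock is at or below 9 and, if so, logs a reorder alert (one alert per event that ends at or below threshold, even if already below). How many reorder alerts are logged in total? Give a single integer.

Processing events:
Start: stock = 34
  Event 1 (sale 11): sell min(11,34)=11. stock: 34 - 11 = 23. total_sold = 11
  Event 2 (restock 8): 23 + 8 = 31
  Event 3 (adjust -1): 31 + -1 = 30
  Event 4 (restock 29): 30 + 29 = 59
  Event 5 (sale 14): sell min(14,59)=14. stock: 59 - 14 = 45. total_sold = 25
  Event 6 (restock 29): 45 + 29 = 74
  Event 7 (sale 2): sell min(2,74)=2. stock: 74 - 2 = 72. total_sold = 27
  Event 8 (adjust +3): 72 + 3 = 75
Final: stock = 75, total_sold = 27

Checking against threshold 9:
  After event 1: stock=23 > 9
  After event 2: stock=31 > 9
  After event 3: stock=30 > 9
  After event 4: stock=59 > 9
  After event 5: stock=45 > 9
  After event 6: stock=74 > 9
  After event 7: stock=72 > 9
  After event 8: stock=75 > 9
Alert events: []. Count = 0

Answer: 0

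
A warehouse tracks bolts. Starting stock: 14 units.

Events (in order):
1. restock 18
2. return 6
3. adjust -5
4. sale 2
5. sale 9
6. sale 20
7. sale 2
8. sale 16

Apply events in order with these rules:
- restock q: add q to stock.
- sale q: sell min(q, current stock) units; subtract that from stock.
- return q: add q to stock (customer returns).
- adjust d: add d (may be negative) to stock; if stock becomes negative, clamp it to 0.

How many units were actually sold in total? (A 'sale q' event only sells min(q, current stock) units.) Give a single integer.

Processing events:
Start: stock = 14
  Event 1 (restock 18): 14 + 18 = 32
  Event 2 (return 6): 32 + 6 = 38
  Event 3 (adjust -5): 38 + -5 = 33
  Event 4 (sale 2): sell min(2,33)=2. stock: 33 - 2 = 31. total_sold = 2
  Event 5 (sale 9): sell min(9,31)=9. stock: 31 - 9 = 22. total_sold = 11
  Event 6 (sale 20): sell min(20,22)=20. stock: 22 - 20 = 2. total_sold = 31
  Event 7 (sale 2): sell min(2,2)=2. stock: 2 - 2 = 0. total_sold = 33
  Event 8 (sale 16): sell min(16,0)=0. stock: 0 - 0 = 0. total_sold = 33
Final: stock = 0, total_sold = 33

Answer: 33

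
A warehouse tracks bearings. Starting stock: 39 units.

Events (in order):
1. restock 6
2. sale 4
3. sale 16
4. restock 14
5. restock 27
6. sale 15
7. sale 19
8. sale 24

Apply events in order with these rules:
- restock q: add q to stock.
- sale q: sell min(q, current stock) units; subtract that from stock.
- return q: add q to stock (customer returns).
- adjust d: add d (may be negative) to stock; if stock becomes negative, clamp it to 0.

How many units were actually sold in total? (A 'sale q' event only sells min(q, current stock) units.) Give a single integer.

Answer: 78

Derivation:
Processing events:
Start: stock = 39
  Event 1 (restock 6): 39 + 6 = 45
  Event 2 (sale 4): sell min(4,45)=4. stock: 45 - 4 = 41. total_sold = 4
  Event 3 (sale 16): sell min(16,41)=16. stock: 41 - 16 = 25. total_sold = 20
  Event 4 (restock 14): 25 + 14 = 39
  Event 5 (restock 27): 39 + 27 = 66
  Event 6 (sale 15): sell min(15,66)=15. stock: 66 - 15 = 51. total_sold = 35
  Event 7 (sale 19): sell min(19,51)=19. stock: 51 - 19 = 32. total_sold = 54
  Event 8 (sale 24): sell min(24,32)=24. stock: 32 - 24 = 8. total_sold = 78
Final: stock = 8, total_sold = 78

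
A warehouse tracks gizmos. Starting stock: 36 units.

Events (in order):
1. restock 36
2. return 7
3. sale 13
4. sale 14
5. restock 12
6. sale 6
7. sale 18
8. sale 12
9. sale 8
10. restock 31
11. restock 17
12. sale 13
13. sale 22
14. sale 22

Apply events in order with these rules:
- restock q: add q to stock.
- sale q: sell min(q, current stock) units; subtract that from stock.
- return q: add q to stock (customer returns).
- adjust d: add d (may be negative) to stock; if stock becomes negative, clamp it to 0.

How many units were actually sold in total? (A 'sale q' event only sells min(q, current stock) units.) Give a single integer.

Answer: 128

Derivation:
Processing events:
Start: stock = 36
  Event 1 (restock 36): 36 + 36 = 72
  Event 2 (return 7): 72 + 7 = 79
  Event 3 (sale 13): sell min(13,79)=13. stock: 79 - 13 = 66. total_sold = 13
  Event 4 (sale 14): sell min(14,66)=14. stock: 66 - 14 = 52. total_sold = 27
  Event 5 (restock 12): 52 + 12 = 64
  Event 6 (sale 6): sell min(6,64)=6. stock: 64 - 6 = 58. total_sold = 33
  Event 7 (sale 18): sell min(18,58)=18. stock: 58 - 18 = 40. total_sold = 51
  Event 8 (sale 12): sell min(12,40)=12. stock: 40 - 12 = 28. total_sold = 63
  Event 9 (sale 8): sell min(8,28)=8. stock: 28 - 8 = 20. total_sold = 71
  Event 10 (restock 31): 20 + 31 = 51
  Event 11 (restock 17): 51 + 17 = 68
  Event 12 (sale 13): sell min(13,68)=13. stock: 68 - 13 = 55. total_sold = 84
  Event 13 (sale 22): sell min(22,55)=22. stock: 55 - 22 = 33. total_sold = 106
  Event 14 (sale 22): sell min(22,33)=22. stock: 33 - 22 = 11. total_sold = 128
Final: stock = 11, total_sold = 128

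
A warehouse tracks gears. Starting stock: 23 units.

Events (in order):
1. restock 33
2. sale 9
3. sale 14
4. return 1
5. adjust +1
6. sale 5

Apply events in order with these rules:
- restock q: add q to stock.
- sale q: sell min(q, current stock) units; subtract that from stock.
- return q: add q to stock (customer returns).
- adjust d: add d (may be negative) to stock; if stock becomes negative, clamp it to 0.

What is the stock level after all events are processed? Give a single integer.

Processing events:
Start: stock = 23
  Event 1 (restock 33): 23 + 33 = 56
  Event 2 (sale 9): sell min(9,56)=9. stock: 56 - 9 = 47. total_sold = 9
  Event 3 (sale 14): sell min(14,47)=14. stock: 47 - 14 = 33. total_sold = 23
  Event 4 (return 1): 33 + 1 = 34
  Event 5 (adjust +1): 34 + 1 = 35
  Event 6 (sale 5): sell min(5,35)=5. stock: 35 - 5 = 30. total_sold = 28
Final: stock = 30, total_sold = 28

Answer: 30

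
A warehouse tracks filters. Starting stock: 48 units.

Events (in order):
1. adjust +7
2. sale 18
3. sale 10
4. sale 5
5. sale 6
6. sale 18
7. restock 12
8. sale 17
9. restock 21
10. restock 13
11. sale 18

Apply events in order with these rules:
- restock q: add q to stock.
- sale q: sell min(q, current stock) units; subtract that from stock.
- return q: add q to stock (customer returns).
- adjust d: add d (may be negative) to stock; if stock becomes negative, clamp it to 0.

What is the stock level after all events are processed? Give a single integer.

Answer: 16

Derivation:
Processing events:
Start: stock = 48
  Event 1 (adjust +7): 48 + 7 = 55
  Event 2 (sale 18): sell min(18,55)=18. stock: 55 - 18 = 37. total_sold = 18
  Event 3 (sale 10): sell min(10,37)=10. stock: 37 - 10 = 27. total_sold = 28
  Event 4 (sale 5): sell min(5,27)=5. stock: 27 - 5 = 22. total_sold = 33
  Event 5 (sale 6): sell min(6,22)=6. stock: 22 - 6 = 16. total_sold = 39
  Event 6 (sale 18): sell min(18,16)=16. stock: 16 - 16 = 0. total_sold = 55
  Event 7 (restock 12): 0 + 12 = 12
  Event 8 (sale 17): sell min(17,12)=12. stock: 12 - 12 = 0. total_sold = 67
  Event 9 (restock 21): 0 + 21 = 21
  Event 10 (restock 13): 21 + 13 = 34
  Event 11 (sale 18): sell min(18,34)=18. stock: 34 - 18 = 16. total_sold = 85
Final: stock = 16, total_sold = 85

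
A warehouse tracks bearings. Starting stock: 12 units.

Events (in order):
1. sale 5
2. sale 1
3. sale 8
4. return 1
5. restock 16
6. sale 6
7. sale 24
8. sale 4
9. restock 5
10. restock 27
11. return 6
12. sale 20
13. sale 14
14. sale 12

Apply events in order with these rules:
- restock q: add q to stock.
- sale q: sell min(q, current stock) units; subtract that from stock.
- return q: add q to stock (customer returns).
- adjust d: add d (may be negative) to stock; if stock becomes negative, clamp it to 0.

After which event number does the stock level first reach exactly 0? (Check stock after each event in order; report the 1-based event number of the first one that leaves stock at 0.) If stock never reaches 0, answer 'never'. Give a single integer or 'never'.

Answer: 3

Derivation:
Processing events:
Start: stock = 12
  Event 1 (sale 5): sell min(5,12)=5. stock: 12 - 5 = 7. total_sold = 5
  Event 2 (sale 1): sell min(1,7)=1. stock: 7 - 1 = 6. total_sold = 6
  Event 3 (sale 8): sell min(8,6)=6. stock: 6 - 6 = 0. total_sold = 12
  Event 4 (return 1): 0 + 1 = 1
  Event 5 (restock 16): 1 + 16 = 17
  Event 6 (sale 6): sell min(6,17)=6. stock: 17 - 6 = 11. total_sold = 18
  Event 7 (sale 24): sell min(24,11)=11. stock: 11 - 11 = 0. total_sold = 29
  Event 8 (sale 4): sell min(4,0)=0. stock: 0 - 0 = 0. total_sold = 29
  Event 9 (restock 5): 0 + 5 = 5
  Event 10 (restock 27): 5 + 27 = 32
  Event 11 (return 6): 32 + 6 = 38
  Event 12 (sale 20): sell min(20,38)=20. stock: 38 - 20 = 18. total_sold = 49
  Event 13 (sale 14): sell min(14,18)=14. stock: 18 - 14 = 4. total_sold = 63
  Event 14 (sale 12): sell min(12,4)=4. stock: 4 - 4 = 0. total_sold = 67
Final: stock = 0, total_sold = 67

First zero at event 3.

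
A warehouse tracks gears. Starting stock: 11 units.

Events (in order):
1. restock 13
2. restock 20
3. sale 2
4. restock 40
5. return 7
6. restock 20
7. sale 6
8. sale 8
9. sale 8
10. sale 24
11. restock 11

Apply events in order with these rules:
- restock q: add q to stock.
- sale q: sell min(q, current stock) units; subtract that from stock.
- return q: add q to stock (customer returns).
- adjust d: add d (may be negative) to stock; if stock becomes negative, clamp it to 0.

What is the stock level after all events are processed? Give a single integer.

Answer: 74

Derivation:
Processing events:
Start: stock = 11
  Event 1 (restock 13): 11 + 13 = 24
  Event 2 (restock 20): 24 + 20 = 44
  Event 3 (sale 2): sell min(2,44)=2. stock: 44 - 2 = 42. total_sold = 2
  Event 4 (restock 40): 42 + 40 = 82
  Event 5 (return 7): 82 + 7 = 89
  Event 6 (restock 20): 89 + 20 = 109
  Event 7 (sale 6): sell min(6,109)=6. stock: 109 - 6 = 103. total_sold = 8
  Event 8 (sale 8): sell min(8,103)=8. stock: 103 - 8 = 95. total_sold = 16
  Event 9 (sale 8): sell min(8,95)=8. stock: 95 - 8 = 87. total_sold = 24
  Event 10 (sale 24): sell min(24,87)=24. stock: 87 - 24 = 63. total_sold = 48
  Event 11 (restock 11): 63 + 11 = 74
Final: stock = 74, total_sold = 48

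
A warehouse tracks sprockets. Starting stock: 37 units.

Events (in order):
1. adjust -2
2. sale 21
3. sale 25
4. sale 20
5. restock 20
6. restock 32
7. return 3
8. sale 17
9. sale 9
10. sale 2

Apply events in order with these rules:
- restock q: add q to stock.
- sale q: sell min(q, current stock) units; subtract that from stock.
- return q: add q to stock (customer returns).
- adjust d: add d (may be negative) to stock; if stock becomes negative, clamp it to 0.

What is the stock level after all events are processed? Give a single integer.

Processing events:
Start: stock = 37
  Event 1 (adjust -2): 37 + -2 = 35
  Event 2 (sale 21): sell min(21,35)=21. stock: 35 - 21 = 14. total_sold = 21
  Event 3 (sale 25): sell min(25,14)=14. stock: 14 - 14 = 0. total_sold = 35
  Event 4 (sale 20): sell min(20,0)=0. stock: 0 - 0 = 0. total_sold = 35
  Event 5 (restock 20): 0 + 20 = 20
  Event 6 (restock 32): 20 + 32 = 52
  Event 7 (return 3): 52 + 3 = 55
  Event 8 (sale 17): sell min(17,55)=17. stock: 55 - 17 = 38. total_sold = 52
  Event 9 (sale 9): sell min(9,38)=9. stock: 38 - 9 = 29. total_sold = 61
  Event 10 (sale 2): sell min(2,29)=2. stock: 29 - 2 = 27. total_sold = 63
Final: stock = 27, total_sold = 63

Answer: 27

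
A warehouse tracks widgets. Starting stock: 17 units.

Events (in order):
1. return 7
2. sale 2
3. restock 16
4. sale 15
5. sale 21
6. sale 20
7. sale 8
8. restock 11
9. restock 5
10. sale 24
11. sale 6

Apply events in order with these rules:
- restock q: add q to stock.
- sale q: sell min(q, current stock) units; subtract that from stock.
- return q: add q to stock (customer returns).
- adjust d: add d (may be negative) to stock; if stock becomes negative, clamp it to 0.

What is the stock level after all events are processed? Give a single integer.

Answer: 0

Derivation:
Processing events:
Start: stock = 17
  Event 1 (return 7): 17 + 7 = 24
  Event 2 (sale 2): sell min(2,24)=2. stock: 24 - 2 = 22. total_sold = 2
  Event 3 (restock 16): 22 + 16 = 38
  Event 4 (sale 15): sell min(15,38)=15. stock: 38 - 15 = 23. total_sold = 17
  Event 5 (sale 21): sell min(21,23)=21. stock: 23 - 21 = 2. total_sold = 38
  Event 6 (sale 20): sell min(20,2)=2. stock: 2 - 2 = 0. total_sold = 40
  Event 7 (sale 8): sell min(8,0)=0. stock: 0 - 0 = 0. total_sold = 40
  Event 8 (restock 11): 0 + 11 = 11
  Event 9 (restock 5): 11 + 5 = 16
  Event 10 (sale 24): sell min(24,16)=16. stock: 16 - 16 = 0. total_sold = 56
  Event 11 (sale 6): sell min(6,0)=0. stock: 0 - 0 = 0. total_sold = 56
Final: stock = 0, total_sold = 56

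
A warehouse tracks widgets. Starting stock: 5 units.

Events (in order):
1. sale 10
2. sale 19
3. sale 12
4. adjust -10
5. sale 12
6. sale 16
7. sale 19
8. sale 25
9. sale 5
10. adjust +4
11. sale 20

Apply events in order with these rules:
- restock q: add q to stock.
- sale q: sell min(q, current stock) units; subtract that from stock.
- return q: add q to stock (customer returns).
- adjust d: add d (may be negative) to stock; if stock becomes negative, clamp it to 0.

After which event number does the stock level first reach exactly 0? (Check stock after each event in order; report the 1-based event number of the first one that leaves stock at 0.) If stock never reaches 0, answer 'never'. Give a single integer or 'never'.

Answer: 1

Derivation:
Processing events:
Start: stock = 5
  Event 1 (sale 10): sell min(10,5)=5. stock: 5 - 5 = 0. total_sold = 5
  Event 2 (sale 19): sell min(19,0)=0. stock: 0 - 0 = 0. total_sold = 5
  Event 3 (sale 12): sell min(12,0)=0. stock: 0 - 0 = 0. total_sold = 5
  Event 4 (adjust -10): 0 + -10 = 0 (clamped to 0)
  Event 5 (sale 12): sell min(12,0)=0. stock: 0 - 0 = 0. total_sold = 5
  Event 6 (sale 16): sell min(16,0)=0. stock: 0 - 0 = 0. total_sold = 5
  Event 7 (sale 19): sell min(19,0)=0. stock: 0 - 0 = 0. total_sold = 5
  Event 8 (sale 25): sell min(25,0)=0. stock: 0 - 0 = 0. total_sold = 5
  Event 9 (sale 5): sell min(5,0)=0. stock: 0 - 0 = 0. total_sold = 5
  Event 10 (adjust +4): 0 + 4 = 4
  Event 11 (sale 20): sell min(20,4)=4. stock: 4 - 4 = 0. total_sold = 9
Final: stock = 0, total_sold = 9

First zero at event 1.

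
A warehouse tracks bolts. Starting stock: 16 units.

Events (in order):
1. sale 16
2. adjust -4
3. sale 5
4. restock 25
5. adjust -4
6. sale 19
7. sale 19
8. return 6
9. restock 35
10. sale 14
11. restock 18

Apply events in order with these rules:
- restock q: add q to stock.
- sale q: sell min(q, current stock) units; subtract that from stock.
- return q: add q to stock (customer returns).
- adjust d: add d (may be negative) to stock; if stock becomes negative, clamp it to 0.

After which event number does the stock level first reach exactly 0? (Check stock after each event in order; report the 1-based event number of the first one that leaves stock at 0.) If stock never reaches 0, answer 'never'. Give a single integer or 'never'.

Processing events:
Start: stock = 16
  Event 1 (sale 16): sell min(16,16)=16. stock: 16 - 16 = 0. total_sold = 16
  Event 2 (adjust -4): 0 + -4 = 0 (clamped to 0)
  Event 3 (sale 5): sell min(5,0)=0. stock: 0 - 0 = 0. total_sold = 16
  Event 4 (restock 25): 0 + 25 = 25
  Event 5 (adjust -4): 25 + -4 = 21
  Event 6 (sale 19): sell min(19,21)=19. stock: 21 - 19 = 2. total_sold = 35
  Event 7 (sale 19): sell min(19,2)=2. stock: 2 - 2 = 0. total_sold = 37
  Event 8 (return 6): 0 + 6 = 6
  Event 9 (restock 35): 6 + 35 = 41
  Event 10 (sale 14): sell min(14,41)=14. stock: 41 - 14 = 27. total_sold = 51
  Event 11 (restock 18): 27 + 18 = 45
Final: stock = 45, total_sold = 51

First zero at event 1.

Answer: 1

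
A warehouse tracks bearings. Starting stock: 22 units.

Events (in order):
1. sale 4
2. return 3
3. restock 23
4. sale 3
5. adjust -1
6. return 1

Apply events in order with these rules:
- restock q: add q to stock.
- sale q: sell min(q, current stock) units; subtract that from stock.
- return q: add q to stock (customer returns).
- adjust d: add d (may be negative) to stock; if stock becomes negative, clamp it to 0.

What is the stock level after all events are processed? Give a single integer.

Processing events:
Start: stock = 22
  Event 1 (sale 4): sell min(4,22)=4. stock: 22 - 4 = 18. total_sold = 4
  Event 2 (return 3): 18 + 3 = 21
  Event 3 (restock 23): 21 + 23 = 44
  Event 4 (sale 3): sell min(3,44)=3. stock: 44 - 3 = 41. total_sold = 7
  Event 5 (adjust -1): 41 + -1 = 40
  Event 6 (return 1): 40 + 1 = 41
Final: stock = 41, total_sold = 7

Answer: 41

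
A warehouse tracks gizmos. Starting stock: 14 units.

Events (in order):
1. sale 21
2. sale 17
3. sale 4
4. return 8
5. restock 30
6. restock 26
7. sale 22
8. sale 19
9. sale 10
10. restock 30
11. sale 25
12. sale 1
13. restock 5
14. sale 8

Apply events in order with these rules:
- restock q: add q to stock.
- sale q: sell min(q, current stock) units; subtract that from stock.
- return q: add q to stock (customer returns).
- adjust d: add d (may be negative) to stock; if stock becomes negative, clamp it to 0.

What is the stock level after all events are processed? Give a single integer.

Processing events:
Start: stock = 14
  Event 1 (sale 21): sell min(21,14)=14. stock: 14 - 14 = 0. total_sold = 14
  Event 2 (sale 17): sell min(17,0)=0. stock: 0 - 0 = 0. total_sold = 14
  Event 3 (sale 4): sell min(4,0)=0. stock: 0 - 0 = 0. total_sold = 14
  Event 4 (return 8): 0 + 8 = 8
  Event 5 (restock 30): 8 + 30 = 38
  Event 6 (restock 26): 38 + 26 = 64
  Event 7 (sale 22): sell min(22,64)=22. stock: 64 - 22 = 42. total_sold = 36
  Event 8 (sale 19): sell min(19,42)=19. stock: 42 - 19 = 23. total_sold = 55
  Event 9 (sale 10): sell min(10,23)=10. stock: 23 - 10 = 13. total_sold = 65
  Event 10 (restock 30): 13 + 30 = 43
  Event 11 (sale 25): sell min(25,43)=25. stock: 43 - 25 = 18. total_sold = 90
  Event 12 (sale 1): sell min(1,18)=1. stock: 18 - 1 = 17. total_sold = 91
  Event 13 (restock 5): 17 + 5 = 22
  Event 14 (sale 8): sell min(8,22)=8. stock: 22 - 8 = 14. total_sold = 99
Final: stock = 14, total_sold = 99

Answer: 14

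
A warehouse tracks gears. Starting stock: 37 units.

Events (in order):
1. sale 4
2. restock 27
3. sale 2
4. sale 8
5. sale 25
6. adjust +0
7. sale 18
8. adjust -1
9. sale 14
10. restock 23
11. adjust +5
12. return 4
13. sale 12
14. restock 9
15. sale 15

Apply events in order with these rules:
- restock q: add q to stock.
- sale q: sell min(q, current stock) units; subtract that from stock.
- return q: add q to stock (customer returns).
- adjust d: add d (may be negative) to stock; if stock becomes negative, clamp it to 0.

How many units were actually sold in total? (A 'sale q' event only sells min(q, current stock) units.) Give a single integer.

Answer: 90

Derivation:
Processing events:
Start: stock = 37
  Event 1 (sale 4): sell min(4,37)=4. stock: 37 - 4 = 33. total_sold = 4
  Event 2 (restock 27): 33 + 27 = 60
  Event 3 (sale 2): sell min(2,60)=2. stock: 60 - 2 = 58. total_sold = 6
  Event 4 (sale 8): sell min(8,58)=8. stock: 58 - 8 = 50. total_sold = 14
  Event 5 (sale 25): sell min(25,50)=25. stock: 50 - 25 = 25. total_sold = 39
  Event 6 (adjust +0): 25 + 0 = 25
  Event 7 (sale 18): sell min(18,25)=18. stock: 25 - 18 = 7. total_sold = 57
  Event 8 (adjust -1): 7 + -1 = 6
  Event 9 (sale 14): sell min(14,6)=6. stock: 6 - 6 = 0. total_sold = 63
  Event 10 (restock 23): 0 + 23 = 23
  Event 11 (adjust +5): 23 + 5 = 28
  Event 12 (return 4): 28 + 4 = 32
  Event 13 (sale 12): sell min(12,32)=12. stock: 32 - 12 = 20. total_sold = 75
  Event 14 (restock 9): 20 + 9 = 29
  Event 15 (sale 15): sell min(15,29)=15. stock: 29 - 15 = 14. total_sold = 90
Final: stock = 14, total_sold = 90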